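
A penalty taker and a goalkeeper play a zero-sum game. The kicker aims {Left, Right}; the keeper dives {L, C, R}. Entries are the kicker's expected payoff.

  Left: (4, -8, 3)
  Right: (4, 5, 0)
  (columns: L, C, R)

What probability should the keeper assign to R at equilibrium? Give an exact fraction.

13/16

Row minima: Left → -8, Right → 0; maximin = 0.
Column maxima: L → 4, C → 5, R → 3; minimax = 3.
0 ≠ 3, so there is no saddle point; optimal play is mixed.
L is strictly dominated by R (it gives the kicker strictly more in every row), so the keeper never plays it.
On the remaining 2×2 (Left, Right vs C, R):
Let the kicker play Left with probability p. Expected payoff against C: (-8)p + 5(1−p) = −13p + 5; against R: 3p + 0(1−p) = 3p.
Setting these equal: −13p + 5 = 3p ⇒ −16p = -5 ⇒ p = 5/16, and the value is (-13)·(5/16) + 5 = 15/16.
For the keeper: with q = P(C), equating Left's and Right's payoffs gives −11q + 3 = 5q ⇒ q = 3/16.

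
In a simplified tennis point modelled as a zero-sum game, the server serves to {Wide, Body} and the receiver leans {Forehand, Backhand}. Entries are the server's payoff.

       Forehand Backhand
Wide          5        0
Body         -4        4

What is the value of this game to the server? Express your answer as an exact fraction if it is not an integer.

20/13

Row minima: Wide → 0, Body → -4; maximin = 0.
Column maxima: Forehand → 5, Backhand → 4; minimax = 4.
0 ≠ 4, so there is no saddle point; optimal play is mixed.
Let the server play Wide with probability p. Expected payoff against Forehand: 5p + (-4)(1−p) = 9p − 4; against Backhand: 0p + 4(1−p) = −4p + 4.
Setting these equal: 9p − 4 = −4p + 4 ⇒ 13p = 8 ⇒ p = 8/13, and the value is (9)·(8/13) − 4 = 20/13.
For the receiver: with q = P(Forehand), equating Wide's and Body's payoffs gives 5q = −8q + 4 ⇒ q = 4/13.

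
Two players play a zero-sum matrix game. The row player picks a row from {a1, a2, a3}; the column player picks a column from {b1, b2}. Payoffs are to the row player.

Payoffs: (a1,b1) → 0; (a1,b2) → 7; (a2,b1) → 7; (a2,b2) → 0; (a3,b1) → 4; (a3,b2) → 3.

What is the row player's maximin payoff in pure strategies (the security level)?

3

Row minima: a1 → 0, a2 → 0, a3 → 3.
The best of these is 3.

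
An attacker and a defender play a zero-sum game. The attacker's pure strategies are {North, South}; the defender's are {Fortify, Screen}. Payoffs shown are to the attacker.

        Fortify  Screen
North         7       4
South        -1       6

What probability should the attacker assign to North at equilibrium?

Row minima: North → 4, South → -1; maximin = 4.
Column maxima: Fortify → 7, Screen → 6; minimax = 6.
4 ≠ 6, so there is no saddle point; optimal play is mixed.
Let the attacker play North with probability p. Expected payoff against Fortify: 7p + (-1)(1−p) = 8p − 1; against Screen: 4p + 6(1−p) = −2p + 6.
Setting these equal: 8p − 1 = −2p + 6 ⇒ 10p = 7 ⇒ p = 7/10, and the value is (8)·(7/10) − 1 = 23/5.
For the defender: with q = P(Fortify), equating North's and South's payoffs gives 3q + 4 = −7q + 6 ⇒ q = 1/5.

7/10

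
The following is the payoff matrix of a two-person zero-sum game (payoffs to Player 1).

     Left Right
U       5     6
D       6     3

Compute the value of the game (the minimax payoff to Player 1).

Row minima: U → 5, D → 3; maximin = 5.
Column maxima: Left → 6, Right → 6; minimax = 6.
5 ≠ 6, so there is no saddle point; optimal play is mixed.
Let Player 1 play U with probability p. Expected payoff against Left: 5p + 6(1−p) = −p + 6; against Right: 6p + 3(1−p) = 3p + 3.
Setting these equal: −p + 6 = 3p + 3 ⇒ −4p = -3 ⇒ p = 3/4, and the value is (-1)·(3/4) + 6 = 21/4.
For Player 2: with q = P(Left), equating U's and D's payoffs gives −q + 6 = 3q + 3 ⇒ q = 3/4.

21/4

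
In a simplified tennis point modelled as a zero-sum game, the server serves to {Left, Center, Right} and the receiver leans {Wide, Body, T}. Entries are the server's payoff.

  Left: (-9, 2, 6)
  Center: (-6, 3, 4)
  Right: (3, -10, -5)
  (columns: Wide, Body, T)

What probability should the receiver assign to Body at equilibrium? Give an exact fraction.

9/22

Row minima: Left → -9, Center → -6, Right → -10; maximin = -6.
Column maxima: Wide → 3, Body → 3, T → 6; minimax = 3.
-6 ≠ 3, so there is no saddle point; optimal play is mixed.
T is strictly dominated by Body (it gives the server strictly more in every row), so the receiver never plays it.
With T eliminated, Left is strictly dominated by Center (Center gives the server strictly more in every remaining column), so the server never plays it.
On the remaining 2×2 (Center, Right vs Wide, Body):
Let the server play Center with probability p. Expected payoff against Wide: (-6)p + 3(1−p) = −9p + 3; against Body: 3p + (-10)(1−p) = 13p − 10.
Setting these equal: −9p + 3 = 13p − 10 ⇒ −22p = -13 ⇒ p = 13/22, and the value is (-9)·(13/22) + 3 = -51/22.
For the receiver: with q = P(Wide), equating Center's and Right's payoffs gives −9q + 3 = 13q − 10 ⇒ q = 13/22.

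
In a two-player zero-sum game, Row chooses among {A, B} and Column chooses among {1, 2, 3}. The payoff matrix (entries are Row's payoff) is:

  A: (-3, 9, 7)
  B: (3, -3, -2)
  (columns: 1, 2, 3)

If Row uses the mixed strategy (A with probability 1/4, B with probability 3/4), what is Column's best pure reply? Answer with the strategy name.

2

If Column plays 1, Row's expected payoff is (1/4)·(-3) + (3/4)·3 = 3/2.
If Column plays 2, Row's expected payoff is (1/4)·9 + (3/4)·(-3) = 0.
If Column plays 3, Row's expected payoff is (1/4)·7 + (3/4)·(-2) = 1/4.
Column minimizes Row's payoff; the smallest is 0, so the best response is 2.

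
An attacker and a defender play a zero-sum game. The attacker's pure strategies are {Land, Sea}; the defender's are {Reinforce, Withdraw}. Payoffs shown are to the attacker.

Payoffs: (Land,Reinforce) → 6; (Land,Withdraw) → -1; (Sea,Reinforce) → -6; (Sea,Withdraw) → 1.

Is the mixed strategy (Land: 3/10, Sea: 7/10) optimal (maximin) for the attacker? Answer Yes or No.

Against Reinforce this mix gives (3/10)·6 + (7/10)·(-6) = -12/5.
Against Withdraw this mix gives (3/10)·(-1) + (7/10)·1 = 2/5.
The defender will play Reinforce, holding the attacker to -12/5. Shifting weight toward the row that does better against Reinforce would raise this floor (the equalizing mix achieves 0 against both Reinforce and Withdraw), so the proposed strategy is not optimal.

No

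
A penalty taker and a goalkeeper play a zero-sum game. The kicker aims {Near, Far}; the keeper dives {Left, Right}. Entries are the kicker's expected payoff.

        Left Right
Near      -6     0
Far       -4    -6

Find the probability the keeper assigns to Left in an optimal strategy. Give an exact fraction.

Row minima: Near → -6, Far → -6; maximin = -6.
Column maxima: Left → -4, Right → 0; minimax = -4.
-6 ≠ -4, so there is no saddle point; optimal play is mixed.
Let the kicker play Near with probability p. Expected payoff against Left: (-6)p + (-4)(1−p) = −2p − 4; against Right: 0p + (-6)(1−p) = 6p − 6.
Setting these equal: −2p − 4 = 6p − 6 ⇒ −8p = -2 ⇒ p = 1/4, and the value is (-2)·(1/4) − 4 = -9/2.
For the keeper: with q = P(Left), equating Near's and Far's payoffs gives −6q = 2q − 6 ⇒ q = 3/4.

3/4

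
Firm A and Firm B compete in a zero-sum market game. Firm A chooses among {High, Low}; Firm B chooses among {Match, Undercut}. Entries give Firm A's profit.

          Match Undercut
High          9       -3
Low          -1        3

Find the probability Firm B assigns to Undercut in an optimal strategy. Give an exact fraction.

5/8

Row minima: High → -3, Low → -1; maximin = -1.
Column maxima: Match → 9, Undercut → 3; minimax = 3.
-1 ≠ 3, so there is no saddle point; optimal play is mixed.
Let Firm A play High with probability p. Expected payoff against Match: 9p + (-1)(1−p) = 10p − 1; against Undercut: (-3)p + 3(1−p) = −6p + 3.
Setting these equal: 10p − 1 = −6p + 3 ⇒ 16p = 4 ⇒ p = 1/4, and the value is (10)·(1/4) − 1 = 3/2.
For Firm B: with q = P(Match), equating High's and Low's payoffs gives 12q − 3 = −4q + 3 ⇒ q = 3/8.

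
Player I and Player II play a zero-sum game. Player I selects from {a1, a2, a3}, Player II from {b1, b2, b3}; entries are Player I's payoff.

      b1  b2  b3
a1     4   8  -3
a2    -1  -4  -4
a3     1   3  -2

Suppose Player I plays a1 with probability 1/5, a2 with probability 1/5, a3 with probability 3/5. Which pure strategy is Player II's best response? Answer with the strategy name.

If Player II plays b1, Player I's expected payoff is (1/5)·4 + (1/5)·(-1) + (3/5)·1 = 6/5.
If Player II plays b2, Player I's expected payoff is (1/5)·8 + (1/5)·(-4) + (3/5)·3 = 13/5.
If Player II plays b3, Player I's expected payoff is (1/5)·(-3) + (1/5)·(-4) + (3/5)·(-2) = -13/5.
Player II minimizes Player I's payoff; the smallest is -13/5, so the best response is b3.

b3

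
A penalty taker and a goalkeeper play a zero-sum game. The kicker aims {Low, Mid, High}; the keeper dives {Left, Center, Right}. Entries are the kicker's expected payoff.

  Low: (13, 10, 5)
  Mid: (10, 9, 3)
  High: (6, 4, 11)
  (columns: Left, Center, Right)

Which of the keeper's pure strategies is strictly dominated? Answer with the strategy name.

Center holds the kicker's payoff strictly below Left in every row: 10 < 13, 9 < 10, 4 < 6.
So Left is strictly dominated for the keeper.

Left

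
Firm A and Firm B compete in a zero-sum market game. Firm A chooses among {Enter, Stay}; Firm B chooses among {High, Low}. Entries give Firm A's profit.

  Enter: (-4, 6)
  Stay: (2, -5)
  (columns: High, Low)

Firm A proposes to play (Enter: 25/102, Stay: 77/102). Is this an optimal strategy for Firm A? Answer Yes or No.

No

Against High this mix gives (25/102)·(-4) + (77/102)·2 = 9/17.
Against Low this mix gives (25/102)·6 + (77/102)·(-5) = -235/102.
Firm B will play Low, holding Firm A to -235/102. Shifting weight toward the row that does better against Low would raise this floor (the equalizing mix achieves -8/17 against both Low and High), so the proposed strategy is not optimal.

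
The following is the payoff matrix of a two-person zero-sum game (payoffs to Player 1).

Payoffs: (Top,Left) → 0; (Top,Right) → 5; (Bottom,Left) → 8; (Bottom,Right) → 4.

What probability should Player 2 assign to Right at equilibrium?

Row minima: Top → 0, Bottom → 4; maximin = 4.
Column maxima: Left → 8, Right → 5; minimax = 5.
4 ≠ 5, so there is no saddle point; optimal play is mixed.
Let Player 1 play Top with probability p. Expected payoff against Left: 0p + 8(1−p) = −8p + 8; against Right: 5p + 4(1−p) = p + 4.
Setting these equal: −8p + 8 = p + 4 ⇒ −9p = -4 ⇒ p = 4/9, and the value is (-8)·(4/9) + 8 = 40/9.
For Player 2: with q = P(Left), equating Top's and Bottom's payoffs gives −5q + 5 = 4q + 4 ⇒ q = 1/9.

8/9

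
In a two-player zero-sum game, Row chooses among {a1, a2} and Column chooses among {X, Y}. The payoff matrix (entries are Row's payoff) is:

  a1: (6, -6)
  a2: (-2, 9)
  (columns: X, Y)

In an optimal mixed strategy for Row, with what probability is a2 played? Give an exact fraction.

12/23

Row minima: a1 → -6, a2 → -2; maximin = -2.
Column maxima: X → 6, Y → 9; minimax = 6.
-2 ≠ 6, so there is no saddle point; optimal play is mixed.
Let Row play a1 with probability p. Expected payoff against X: 6p + (-2)(1−p) = 8p − 2; against Y: (-6)p + 9(1−p) = −15p + 9.
Setting these equal: 8p − 2 = −15p + 9 ⇒ 23p = 11 ⇒ p = 11/23, and the value is (8)·(11/23) − 2 = 42/23.
For Column: with q = P(X), equating a1's and a2's payoffs gives 12q − 6 = −11q + 9 ⇒ q = 15/23.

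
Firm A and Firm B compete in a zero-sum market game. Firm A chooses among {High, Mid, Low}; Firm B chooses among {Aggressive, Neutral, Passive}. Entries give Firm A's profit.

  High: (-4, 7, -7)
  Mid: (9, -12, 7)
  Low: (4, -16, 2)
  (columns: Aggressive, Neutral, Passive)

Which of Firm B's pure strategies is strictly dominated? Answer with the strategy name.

Aggressive

Passive holds Firm A's payoff strictly below Aggressive in every row: -7 < -4, 7 < 9, 2 < 4.
So Aggressive is strictly dominated for Firm B.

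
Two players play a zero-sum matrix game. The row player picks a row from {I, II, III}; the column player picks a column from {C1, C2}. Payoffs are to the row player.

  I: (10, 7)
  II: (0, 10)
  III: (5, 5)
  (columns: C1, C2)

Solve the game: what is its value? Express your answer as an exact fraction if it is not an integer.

Row minima: I → 7, II → 0, III → 5; maximin = 7.
Column maxima: C1 → 10, C2 → 10; minimax = 10.
7 ≠ 10, so there is no saddle point; optimal play is mixed.
III is strictly dominated by I, so the row player never plays it.
On the remaining 2×2 (I, II vs C1, C2):
Let the row player play I with probability p. Expected payoff against C1: 10p + 0(1−p) = 10p; against C2: 7p + 10(1−p) = −3p + 10.
Setting these equal: 10p = −3p + 10 ⇒ 13p = 10 ⇒ p = 10/13, and the value is (10)·(10/13) = 100/13.
For the column player: with q = P(C1), equating I's and II's payoffs gives 3q + 7 = −10q + 10 ⇒ q = 3/13.

100/13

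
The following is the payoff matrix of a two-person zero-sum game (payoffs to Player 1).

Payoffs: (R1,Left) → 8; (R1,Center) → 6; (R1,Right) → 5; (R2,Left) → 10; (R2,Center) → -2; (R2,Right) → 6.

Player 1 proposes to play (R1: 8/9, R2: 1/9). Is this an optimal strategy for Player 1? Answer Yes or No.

Against Left this mix gives (8/9)·8 + (1/9)·10 = 74/9.
Against Center this mix gives (8/9)·6 + (1/9)·(-2) = 46/9.
Against Right this mix gives (8/9)·5 + (1/9)·6 = 46/9.
All of Player 2's active replies (Center, Right) yield 46/9, and no column does worse for Player 1. The mix makes Player 2 indifferent and guarantees 46/9, so it is optimal.

Yes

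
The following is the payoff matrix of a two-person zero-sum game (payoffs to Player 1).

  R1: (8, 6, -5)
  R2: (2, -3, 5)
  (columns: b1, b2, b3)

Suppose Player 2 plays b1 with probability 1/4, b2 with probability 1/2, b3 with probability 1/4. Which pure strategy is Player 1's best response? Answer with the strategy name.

R1

Expected payoff of R1: (1/4)·8 + (1/2)·6 + (1/4)·(-5) = 15/4.
Expected payoff of R2: (1/4)·2 + (1/2)·(-3) + (1/4)·5 = 1/4.
The largest is 15/4, so Player 1's best response is R1.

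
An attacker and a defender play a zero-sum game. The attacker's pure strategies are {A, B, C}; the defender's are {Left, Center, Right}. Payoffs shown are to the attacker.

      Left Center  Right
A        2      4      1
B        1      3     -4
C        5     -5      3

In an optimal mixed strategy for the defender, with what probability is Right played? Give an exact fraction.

9/11

Row minima: A → 1, B → -4, C → -5; maximin = 1.
Column maxima: Left → 5, Center → 4, Right → 3; minimax = 3.
1 ≠ 3, so there is no saddle point; optimal play is mixed.
B is strictly dominated by A, so the attacker never plays it.
Left is strictly dominated by Right (it gives the attacker strictly more in every row), so the defender never plays it.
On the remaining 2×2 (A, C vs Center, Right):
Let the attacker play A with probability p. Expected payoff against Center: 4p + (-5)(1−p) = 9p − 5; against Right: 1p + 3(1−p) = −2p + 3.
Setting these equal: 9p − 5 = −2p + 3 ⇒ 11p = 8 ⇒ p = 8/11, and the value is (9)·(8/11) − 5 = 17/11.
For the defender: with q = P(Center), equating A's and C's payoffs gives 3q + 1 = −8q + 3 ⇒ q = 2/11.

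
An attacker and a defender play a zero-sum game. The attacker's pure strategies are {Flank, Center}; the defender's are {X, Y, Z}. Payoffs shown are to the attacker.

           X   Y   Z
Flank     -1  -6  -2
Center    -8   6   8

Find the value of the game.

-54/19

Row minima: Flank → -6, Center → -8; maximin = -6.
Column maxima: X → -1, Y → 6, Z → 8; minimax = -1.
-6 ≠ -1, so there is no saddle point; optimal play is mixed.
Z is strictly dominated by Y (it gives the attacker strictly more in every row), so the defender never plays it.
On the remaining 2×2 (Flank, Center vs X, Y):
Let the attacker play Flank with probability p. Expected payoff against X: (-1)p + (-8)(1−p) = 7p − 8; against Y: (-6)p + 6(1−p) = −12p + 6.
Setting these equal: 7p − 8 = −12p + 6 ⇒ 19p = 14 ⇒ p = 14/19, and the value is (7)·(14/19) − 8 = -54/19.
For the defender: with q = P(X), equating Flank's and Center's payoffs gives 5q − 6 = −14q + 6 ⇒ q = 12/19.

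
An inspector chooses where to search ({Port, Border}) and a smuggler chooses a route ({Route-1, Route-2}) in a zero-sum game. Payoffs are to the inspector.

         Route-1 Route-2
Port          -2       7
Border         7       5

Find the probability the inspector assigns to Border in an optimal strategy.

Row minima: Port → -2, Border → 5; maximin = 5.
Column maxima: Route-1 → 7, Route-2 → 7; minimax = 7.
5 ≠ 7, so there is no saddle point; optimal play is mixed.
Let the inspector play Port with probability p. Expected payoff against Route-1: (-2)p + 7(1−p) = −9p + 7; against Route-2: 7p + 5(1−p) = 2p + 5.
Setting these equal: −9p + 7 = 2p + 5 ⇒ −11p = -2 ⇒ p = 2/11, and the value is (-9)·(2/11) + 7 = 59/11.
For the smuggler: with q = P(Route-1), equating Port's and Border's payoffs gives −9q + 7 = 2q + 5 ⇒ q = 2/11.

9/11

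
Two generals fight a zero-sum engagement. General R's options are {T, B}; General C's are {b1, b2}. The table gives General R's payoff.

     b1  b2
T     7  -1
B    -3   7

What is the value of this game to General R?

Row minima: T → -1, B → -3; maximin = -1.
Column maxima: b1 → 7, b2 → 7; minimax = 7.
-1 ≠ 7, so there is no saddle point; optimal play is mixed.
Let General R play T with probability p. Expected payoff against b1: 7p + (-3)(1−p) = 10p − 3; against b2: (-1)p + 7(1−p) = −8p + 7.
Setting these equal: 10p − 3 = −8p + 7 ⇒ 18p = 10 ⇒ p = 5/9, and the value is (10)·(5/9) − 3 = 23/9.
For General C: with q = P(b1), equating T's and B's payoffs gives 8q − 1 = −10q + 7 ⇒ q = 4/9.

23/9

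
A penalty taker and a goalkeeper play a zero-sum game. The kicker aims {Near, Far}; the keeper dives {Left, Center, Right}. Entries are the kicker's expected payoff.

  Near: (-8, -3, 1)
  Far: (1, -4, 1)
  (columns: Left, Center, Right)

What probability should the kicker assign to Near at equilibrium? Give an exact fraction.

Row minima: Near → -8, Far → -4; maximin = -4.
Column maxima: Left → 1, Center → -3, Right → 1; minimax = -3.
-4 ≠ -3, so there is no saddle point; optimal play is mixed.
Right is strictly dominated by Center (it gives the kicker strictly more in every row), so the keeper never plays it.
On the remaining 2×2 (Near, Far vs Left, Center):
Let the kicker play Near with probability p. Expected payoff against Left: (-8)p + 1(1−p) = −9p + 1; against Center: (-3)p + (-4)(1−p) = p − 4.
Setting these equal: −9p + 1 = p − 4 ⇒ −10p = -5 ⇒ p = 1/2, and the value is (-9)·(1/2) + 1 = -7/2.
For the keeper: with q = P(Left), equating Near's and Far's payoffs gives −5q − 3 = 5q − 4 ⇒ q = 1/10.

1/2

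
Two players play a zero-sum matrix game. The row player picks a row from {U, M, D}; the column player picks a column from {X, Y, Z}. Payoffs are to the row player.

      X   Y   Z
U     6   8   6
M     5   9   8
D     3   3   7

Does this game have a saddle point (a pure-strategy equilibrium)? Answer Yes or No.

Yes

Row minima: U → 6, M → 5, D → 3; maximin = 6.
Column maxima: X → 6, Y → 9, Z → 8; minimax = 6.
maximin = minimax = 6, so a saddle point exists.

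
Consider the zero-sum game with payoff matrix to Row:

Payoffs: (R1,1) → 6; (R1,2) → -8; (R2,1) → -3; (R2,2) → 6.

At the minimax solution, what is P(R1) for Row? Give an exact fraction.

Row minima: R1 → -8, R2 → -3; maximin = -3.
Column maxima: 1 → 6, 2 → 6; minimax = 6.
-3 ≠ 6, so there is no saddle point; optimal play is mixed.
Let Row play R1 with probability p. Expected payoff against 1: 6p + (-3)(1−p) = 9p − 3; against 2: (-8)p + 6(1−p) = −14p + 6.
Setting these equal: 9p − 3 = −14p + 6 ⇒ 23p = 9 ⇒ p = 9/23, and the value is (9)·(9/23) − 3 = 12/23.
For Column: with q = P(1), equating R1's and R2's payoffs gives 14q − 8 = −9q + 6 ⇒ q = 14/23.

9/23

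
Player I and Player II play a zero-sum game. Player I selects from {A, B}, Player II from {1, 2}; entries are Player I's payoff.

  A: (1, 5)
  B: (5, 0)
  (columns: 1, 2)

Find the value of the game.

25/9

Row minima: A → 1, B → 0; maximin = 1.
Column maxima: 1 → 5, 2 → 5; minimax = 5.
1 ≠ 5, so there is no saddle point; optimal play is mixed.
Let Player I play A with probability p. Expected payoff against 1: 1p + 5(1−p) = −4p + 5; against 2: 5p + 0(1−p) = 5p.
Setting these equal: −4p + 5 = 5p ⇒ −9p = -5 ⇒ p = 5/9, and the value is (-4)·(5/9) + 5 = 25/9.
For Player II: with q = P(1), equating A's and B's payoffs gives −4q + 5 = 5q ⇒ q = 5/9.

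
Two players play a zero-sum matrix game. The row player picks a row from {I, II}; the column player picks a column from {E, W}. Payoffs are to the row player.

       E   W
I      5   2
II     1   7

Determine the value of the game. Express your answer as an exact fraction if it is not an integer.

Row minima: I → 2, II → 1; maximin = 2.
Column maxima: E → 5, W → 7; minimax = 5.
2 ≠ 5, so there is no saddle point; optimal play is mixed.
Let the row player play I with probability p. Expected payoff against E: 5p + 1(1−p) = 4p + 1; against W: 2p + 7(1−p) = −5p + 7.
Setting these equal: 4p + 1 = −5p + 7 ⇒ 9p = 6 ⇒ p = 2/3, and the value is (4)·(2/3) + 1 = 11/3.
For the column player: with q = P(E), equating I's and II's payoffs gives 3q + 2 = −6q + 7 ⇒ q = 5/9.

11/3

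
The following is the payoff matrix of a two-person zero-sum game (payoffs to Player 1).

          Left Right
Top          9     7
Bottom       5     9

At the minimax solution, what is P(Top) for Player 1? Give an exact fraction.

2/3

Row minima: Top → 7, Bottom → 5; maximin = 7.
Column maxima: Left → 9, Right → 9; minimax = 9.
7 ≠ 9, so there is no saddle point; optimal play is mixed.
Let Player 1 play Top with probability p. Expected payoff against Left: 9p + 5(1−p) = 4p + 5; against Right: 7p + 9(1−p) = −2p + 9.
Setting these equal: 4p + 5 = −2p + 9 ⇒ 6p = 4 ⇒ p = 2/3, and the value is (4)·(2/3) + 5 = 23/3.
For Player 2: with q = P(Left), equating Top's and Bottom's payoffs gives 2q + 7 = −4q + 9 ⇒ q = 1/3.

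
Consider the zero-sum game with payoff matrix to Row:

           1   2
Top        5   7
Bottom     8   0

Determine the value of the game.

28/5

Row minima: Top → 5, Bottom → 0; maximin = 5.
Column maxima: 1 → 8, 2 → 7; minimax = 7.
5 ≠ 7, so there is no saddle point; optimal play is mixed.
Let Row play Top with probability p. Expected payoff against 1: 5p + 8(1−p) = −3p + 8; against 2: 7p + 0(1−p) = 7p.
Setting these equal: −3p + 8 = 7p ⇒ −10p = -8 ⇒ p = 4/5, and the value is (-3)·(4/5) + 8 = 28/5.
For Column: with q = P(1), equating Top's and Bottom's payoffs gives −2q + 7 = 8q ⇒ q = 7/10.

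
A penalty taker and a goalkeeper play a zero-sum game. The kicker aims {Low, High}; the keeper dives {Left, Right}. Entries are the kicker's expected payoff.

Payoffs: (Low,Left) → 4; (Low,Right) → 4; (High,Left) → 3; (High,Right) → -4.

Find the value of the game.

Row minima: Low → 4, High → -4; maximin = 4.
Column maxima: Left → 4, Right → 4; minimax = 4.
Since maximin = minimax = 4, there is a saddle point and the value is 4.

4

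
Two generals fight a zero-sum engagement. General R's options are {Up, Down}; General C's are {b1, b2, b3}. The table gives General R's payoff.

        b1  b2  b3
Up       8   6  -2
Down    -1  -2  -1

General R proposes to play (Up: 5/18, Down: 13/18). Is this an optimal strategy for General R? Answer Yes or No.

No

Against b1 this mix gives (5/18)·8 + (13/18)·(-1) = 3/2.
Against b2 this mix gives (5/18)·6 + (13/18)·(-2) = 2/9.
Against b3 this mix gives (5/18)·(-2) + (13/18)·(-1) = -23/18.
General C will play b3, holding General R to -23/18. Shifting weight toward the row that does better against b3 would raise this floor (the equalizing mix achieves -10/9 against both b3 and b2), so the proposed strategy is not optimal.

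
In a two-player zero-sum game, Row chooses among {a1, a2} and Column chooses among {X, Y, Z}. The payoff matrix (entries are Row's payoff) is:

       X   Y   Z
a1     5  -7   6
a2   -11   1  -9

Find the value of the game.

Row minima: a1 → -7, a2 → -11; maximin = -7.
Column maxima: X → 5, Y → 1, Z → 6; minimax = 1.
-7 ≠ 1, so there is no saddle point; optimal play is mixed.
Z is strictly dominated by X (it gives Row strictly more in every row), so Column never plays it.
On the remaining 2×2 (a1, a2 vs X, Y):
Let Row play a1 with probability p. Expected payoff against X: 5p + (-11)(1−p) = 16p − 11; against Y: (-7)p + 1(1−p) = −8p + 1.
Setting these equal: 16p − 11 = −8p + 1 ⇒ 24p = 12 ⇒ p = 1/2, and the value is (16)·(1/2) − 11 = -3.
For Column: with q = P(X), equating a1's and a2's payoffs gives 12q − 7 = −12q + 1 ⇒ q = 1/3.

-3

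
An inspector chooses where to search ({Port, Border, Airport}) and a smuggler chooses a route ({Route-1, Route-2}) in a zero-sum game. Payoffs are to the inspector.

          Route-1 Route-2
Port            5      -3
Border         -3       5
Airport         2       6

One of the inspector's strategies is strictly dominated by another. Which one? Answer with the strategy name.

Airport gives a strictly higher payoff than Border against every column: 2 > -3, 6 > 5.
So Border is strictly dominated and the inspector never plays it.

Border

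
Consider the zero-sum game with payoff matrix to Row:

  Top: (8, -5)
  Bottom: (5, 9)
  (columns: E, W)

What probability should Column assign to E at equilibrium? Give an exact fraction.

14/17

Row minima: Top → -5, Bottom → 5; maximin = 5.
Column maxima: E → 8, W → 9; minimax = 8.
5 ≠ 8, so there is no saddle point; optimal play is mixed.
Let Row play Top with probability p. Expected payoff against E: 8p + 5(1−p) = 3p + 5; against W: (-5)p + 9(1−p) = −14p + 9.
Setting these equal: 3p + 5 = −14p + 9 ⇒ 17p = 4 ⇒ p = 4/17, and the value is (3)·(4/17) + 5 = 97/17.
For Column: with q = P(E), equating Top's and Bottom's payoffs gives 13q − 5 = −4q + 9 ⇒ q = 14/17.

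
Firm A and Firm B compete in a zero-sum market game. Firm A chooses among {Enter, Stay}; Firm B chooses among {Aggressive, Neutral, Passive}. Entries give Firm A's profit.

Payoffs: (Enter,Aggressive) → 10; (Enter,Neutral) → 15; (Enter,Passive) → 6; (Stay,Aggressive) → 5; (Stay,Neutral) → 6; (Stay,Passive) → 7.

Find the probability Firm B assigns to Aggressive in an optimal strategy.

Row minima: Enter → 6, Stay → 5; maximin = 6.
Column maxima: Aggressive → 10, Neutral → 15, Passive → 7; minimax = 7.
6 ≠ 7, so there is no saddle point; optimal play is mixed.
Neutral is strictly dominated by Aggressive (it gives Firm A strictly more in every row), so Firm B never plays it.
On the remaining 2×2 (Enter, Stay vs Aggressive, Passive):
Let Firm A play Enter with probability p. Expected payoff against Aggressive: 10p + 5(1−p) = 5p + 5; against Passive: 6p + 7(1−p) = −p + 7.
Setting these equal: 5p + 5 = −p + 7 ⇒ 6p = 2 ⇒ p = 1/3, and the value is (5)·(1/3) + 5 = 20/3.
For Firm B: with q = P(Aggressive), equating Enter's and Stay's payoffs gives 4q + 6 = −2q + 7 ⇒ q = 1/6.

1/6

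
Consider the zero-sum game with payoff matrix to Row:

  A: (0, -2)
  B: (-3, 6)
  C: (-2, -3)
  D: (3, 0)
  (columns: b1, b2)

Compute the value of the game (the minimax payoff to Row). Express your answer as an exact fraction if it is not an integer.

Row minima: A → -2, B → -3, C → -3, D → 0; maximin = 0.
Column maxima: b1 → 3, b2 → 6; minimax = 3.
0 ≠ 3, so there is no saddle point; optimal play is mixed.
A is strictly dominated by D, so Row never plays it.
C is strictly dominated by D, so Row never plays it.
On the remaining 2×2 (B, D vs b1, b2):
Let Row play B with probability p. Expected payoff against b1: (-3)p + 3(1−p) = −6p + 3; against b2: 6p + 0(1−p) = 6p.
Setting these equal: −6p + 3 = 6p ⇒ −12p = -3 ⇒ p = 1/4, and the value is (-6)·(1/4) + 3 = 3/2.
For Column: with q = P(b1), equating B's and D's payoffs gives −9q + 6 = 3q ⇒ q = 1/2.

3/2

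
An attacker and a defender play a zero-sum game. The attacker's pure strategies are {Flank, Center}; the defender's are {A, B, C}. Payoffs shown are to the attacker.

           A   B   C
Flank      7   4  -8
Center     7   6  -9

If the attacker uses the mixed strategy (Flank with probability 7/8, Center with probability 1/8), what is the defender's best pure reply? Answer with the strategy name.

If the defender plays A, the attacker's expected payoff is (7/8)·7 + (1/8)·7 = 7.
If the defender plays B, the attacker's expected payoff is (7/8)·4 + (1/8)·6 = 17/4.
If the defender plays C, the attacker's expected payoff is (7/8)·(-8) + (1/8)·(-9) = -65/8.
The defender minimizes the attacker's payoff; the smallest is -65/8, so the best response is C.

C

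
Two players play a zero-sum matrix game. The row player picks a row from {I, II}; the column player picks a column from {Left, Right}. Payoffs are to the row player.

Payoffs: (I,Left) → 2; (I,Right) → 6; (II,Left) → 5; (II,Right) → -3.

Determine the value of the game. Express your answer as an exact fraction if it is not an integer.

3

Row minima: I → 2, II → -3; maximin = 2.
Column maxima: Left → 5, Right → 6; minimax = 5.
2 ≠ 5, so there is no saddle point; optimal play is mixed.
Let the row player play I with probability p. Expected payoff against Left: 2p + 5(1−p) = −3p + 5; against Right: 6p + (-3)(1−p) = 9p − 3.
Setting these equal: −3p + 5 = 9p − 3 ⇒ −12p = -8 ⇒ p = 2/3, and the value is (-3)·(2/3) + 5 = 3.
For the column player: with q = P(Left), equating I's and II's payoffs gives −4q + 6 = 8q − 3 ⇒ q = 3/4.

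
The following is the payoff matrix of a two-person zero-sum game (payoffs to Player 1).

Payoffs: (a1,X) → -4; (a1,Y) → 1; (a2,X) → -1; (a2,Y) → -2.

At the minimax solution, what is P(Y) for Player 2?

Row minima: a1 → -4, a2 → -2; maximin = -2.
Column maxima: X → -1, Y → 1; minimax = -1.
-2 ≠ -1, so there is no saddle point; optimal play is mixed.
Let Player 1 play a1 with probability p. Expected payoff against X: (-4)p + (-1)(1−p) = −3p − 1; against Y: 1p + (-2)(1−p) = 3p − 2.
Setting these equal: −3p − 1 = 3p − 2 ⇒ −6p = -1 ⇒ p = 1/6, and the value is (-3)·(1/6) − 1 = -3/2.
For Player 2: with q = P(X), equating a1's and a2's payoffs gives −5q + 1 = q − 2 ⇒ q = 1/2.

1/2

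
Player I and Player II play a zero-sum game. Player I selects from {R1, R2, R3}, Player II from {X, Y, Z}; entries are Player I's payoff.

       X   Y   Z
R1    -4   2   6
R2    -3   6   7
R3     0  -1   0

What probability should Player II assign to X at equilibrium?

7/10

Row minima: R1 → -4, R2 → -3, R3 → -1; maximin = -1.
Column maxima: X → 0, Y → 6, Z → 7; minimax = 0.
-1 ≠ 0, so there is no saddle point; optimal play is mixed.
R1 is strictly dominated by R2, so Player I never plays it.
Z is strictly dominated by Y (it gives Player I strictly more in every row), so Player II never plays it.
On the remaining 2×2 (R2, R3 vs X, Y):
Let Player I play R2 with probability p. Expected payoff against X: (-3)p + 0(1−p) = −3p; against Y: 6p + (-1)(1−p) = 7p − 1.
Setting these equal: −3p = 7p − 1 ⇒ −10p = -1 ⇒ p = 1/10, and the value is (-3)·(1/10) = -3/10.
For Player II: with q = P(X), equating R2's and R3's payoffs gives −9q + 6 = q − 1 ⇒ q = 7/10.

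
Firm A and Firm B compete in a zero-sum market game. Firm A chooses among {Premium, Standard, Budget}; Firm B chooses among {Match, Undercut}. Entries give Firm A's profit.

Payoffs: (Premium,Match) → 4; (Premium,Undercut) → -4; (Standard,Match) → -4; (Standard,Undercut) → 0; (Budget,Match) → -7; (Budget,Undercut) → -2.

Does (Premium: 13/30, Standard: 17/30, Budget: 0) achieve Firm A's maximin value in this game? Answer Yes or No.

No

Against Match this mix gives (13/30)·4 + (17/30)·(-4) = -8/15.
Against Undercut this mix gives (13/30)·(-4) + (17/30)·0 = -26/15.
Firm B will play Undercut, holding Firm A to -26/15. Shifting weight toward the row that does better against Undercut would raise this floor (the equalizing mix achieves -4/3 against both Undercut and Match), so the proposed strategy is not optimal.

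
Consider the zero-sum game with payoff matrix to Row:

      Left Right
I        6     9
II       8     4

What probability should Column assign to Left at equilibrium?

Row minima: I → 6, II → 4; maximin = 6.
Column maxima: Left → 8, Right → 9; minimax = 8.
6 ≠ 8, so there is no saddle point; optimal play is mixed.
Let Row play I with probability p. Expected payoff against Left: 6p + 8(1−p) = −2p + 8; against Right: 9p + 4(1−p) = 5p + 4.
Setting these equal: −2p + 8 = 5p + 4 ⇒ −7p = -4 ⇒ p = 4/7, and the value is (-2)·(4/7) + 8 = 48/7.
For Column: with q = P(Left), equating I's and II's payoffs gives −3q + 9 = 4q + 4 ⇒ q = 5/7.

5/7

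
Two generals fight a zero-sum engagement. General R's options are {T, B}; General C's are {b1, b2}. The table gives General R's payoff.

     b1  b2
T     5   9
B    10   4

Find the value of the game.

7

Row minima: T → 5, B → 4; maximin = 5.
Column maxima: b1 → 10, b2 → 9; minimax = 9.
5 ≠ 9, so there is no saddle point; optimal play is mixed.
Let General R play T with probability p. Expected payoff against b1: 5p + 10(1−p) = −5p + 10; against b2: 9p + 4(1−p) = 5p + 4.
Setting these equal: −5p + 10 = 5p + 4 ⇒ −10p = -6 ⇒ p = 3/5, and the value is (-5)·(3/5) + 10 = 7.
For General C: with q = P(b1), equating T's and B's payoffs gives −4q + 9 = 6q + 4 ⇒ q = 1/2.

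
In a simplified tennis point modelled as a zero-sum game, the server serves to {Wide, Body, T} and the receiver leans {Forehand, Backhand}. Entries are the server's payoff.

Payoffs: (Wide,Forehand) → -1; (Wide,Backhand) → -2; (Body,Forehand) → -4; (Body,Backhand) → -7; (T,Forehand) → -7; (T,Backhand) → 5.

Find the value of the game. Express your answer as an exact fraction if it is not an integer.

Row minima: Wide → -2, Body → -7, T → -7; maximin = -2.
Column maxima: Forehand → -1, Backhand → 5; minimax = -1.
-2 ≠ -1, so there is no saddle point; optimal play is mixed.
Body is strictly dominated by Wide, so the server never plays it.
On the remaining 2×2 (Wide, T vs Forehand, Backhand):
Let the server play Wide with probability p. Expected payoff against Forehand: (-1)p + (-7)(1−p) = 6p − 7; against Backhand: (-2)p + 5(1−p) = −7p + 5.
Setting these equal: 6p − 7 = −7p + 5 ⇒ 13p = 12 ⇒ p = 12/13, and the value is (6)·(12/13) − 7 = -19/13.
For the receiver: with q = P(Forehand), equating Wide's and T's payoffs gives q − 2 = −12q + 5 ⇒ q = 7/13.

-19/13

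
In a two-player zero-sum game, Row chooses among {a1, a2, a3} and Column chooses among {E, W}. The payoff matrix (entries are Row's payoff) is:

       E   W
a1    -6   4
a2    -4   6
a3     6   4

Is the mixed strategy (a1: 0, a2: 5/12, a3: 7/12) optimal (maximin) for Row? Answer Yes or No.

No

Against E this mix gives (5/12)·(-4) + (7/12)·6 = 11/6.
Against W this mix gives (5/12)·6 + (7/12)·4 = 29/6.
Column will play E, holding Row to 11/6. Shifting weight toward the row that does better against E would raise this floor (the equalizing mix achieves 13/3 against both E and W), so the proposed strategy is not optimal.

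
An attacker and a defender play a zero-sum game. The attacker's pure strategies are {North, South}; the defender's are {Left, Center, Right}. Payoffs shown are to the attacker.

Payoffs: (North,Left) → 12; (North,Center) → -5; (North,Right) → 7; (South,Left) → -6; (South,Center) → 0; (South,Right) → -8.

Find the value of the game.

-2

Row minima: North → -5, South → -8; maximin = -5.
Column maxima: Left → 12, Center → 0, Right → 7; minimax = 0.
-5 ≠ 0, so there is no saddle point; optimal play is mixed.
Left is strictly dominated by Right (it gives the attacker strictly more in every row), so the defender never plays it.
On the remaining 2×2 (North, South vs Center, Right):
Let the attacker play North with probability p. Expected payoff against Center: (-5)p + 0(1−p) = −5p; against Right: 7p + (-8)(1−p) = 15p − 8.
Setting these equal: −5p = 15p − 8 ⇒ −20p = -8 ⇒ p = 2/5, and the value is (-5)·(2/5) = -2.
For the defender: with q = P(Center), equating North's and South's payoffs gives −12q + 7 = 8q − 8 ⇒ q = 3/4.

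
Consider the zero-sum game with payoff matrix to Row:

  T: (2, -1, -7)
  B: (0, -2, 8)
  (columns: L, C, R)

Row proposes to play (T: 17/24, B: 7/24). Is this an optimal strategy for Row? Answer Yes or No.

No

Against L this mix gives (17/24)·2 + (7/24)·0 = 17/12.
Against C this mix gives (17/24)·(-1) + (7/24)·(-2) = -31/24.
Against R this mix gives (17/24)·(-7) + (7/24)·8 = -21/8.
Column will play R, holding Row to -21/8. Shifting weight toward the row that does better against R would raise this floor (the equalizing mix achieves -11/8 against both R and C), so the proposed strategy is not optimal.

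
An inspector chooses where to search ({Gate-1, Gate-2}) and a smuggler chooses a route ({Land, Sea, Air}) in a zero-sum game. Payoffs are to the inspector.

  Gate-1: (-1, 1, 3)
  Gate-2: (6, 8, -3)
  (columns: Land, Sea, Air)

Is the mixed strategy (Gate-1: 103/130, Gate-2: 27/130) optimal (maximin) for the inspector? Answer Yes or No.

No

Against Land this mix gives (103/130)·(-1) + (27/130)·6 = 59/130.
Against Sea this mix gives (103/130)·1 + (27/130)·8 = 319/130.
Against Air this mix gives (103/130)·3 + (27/130)·(-3) = 114/65.
The smuggler will play Land, holding the inspector to 59/130. Shifting weight toward the row that does better against Land would raise this floor (the equalizing mix achieves 15/13 against both Land and Air), so the proposed strategy is not optimal.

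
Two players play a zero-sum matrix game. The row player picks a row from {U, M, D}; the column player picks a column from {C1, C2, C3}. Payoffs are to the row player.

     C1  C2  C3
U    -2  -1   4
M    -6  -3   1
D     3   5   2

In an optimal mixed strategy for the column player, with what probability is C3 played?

5/7

Row minima: U → -2, M → -6, D → 2; maximin = 2.
Column maxima: C1 → 3, C2 → 5, C3 → 4; minimax = 3.
2 ≠ 3, so there is no saddle point; optimal play is mixed.
M is strictly dominated by U, so the row player never plays it.
C2 is strictly dominated by C1 (it gives the row player strictly more in every row), so the column player never plays it.
On the remaining 2×2 (U, D vs C1, C3):
Let the row player play U with probability p. Expected payoff against C1: (-2)p + 3(1−p) = −5p + 3; against C3: 4p + 2(1−p) = 2p + 2.
Setting these equal: −5p + 3 = 2p + 2 ⇒ −7p = -1 ⇒ p = 1/7, and the value is (-5)·(1/7) + 3 = 16/7.
For the column player: with q = P(C1), equating U's and D's payoffs gives −6q + 4 = q + 2 ⇒ q = 2/7.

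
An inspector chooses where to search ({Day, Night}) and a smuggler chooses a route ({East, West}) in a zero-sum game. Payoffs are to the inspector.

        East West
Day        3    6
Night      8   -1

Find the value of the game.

17/4

Row minima: Day → 3, Night → -1; maximin = 3.
Column maxima: East → 8, West → 6; minimax = 6.
3 ≠ 6, so there is no saddle point; optimal play is mixed.
Let the inspector play Day with probability p. Expected payoff against East: 3p + 8(1−p) = −5p + 8; against West: 6p + (-1)(1−p) = 7p − 1.
Setting these equal: −5p + 8 = 7p − 1 ⇒ −12p = -9 ⇒ p = 3/4, and the value is (-5)·(3/4) + 8 = 17/4.
For the smuggler: with q = P(East), equating Day's and Night's payoffs gives −3q + 6 = 9q − 1 ⇒ q = 7/12.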